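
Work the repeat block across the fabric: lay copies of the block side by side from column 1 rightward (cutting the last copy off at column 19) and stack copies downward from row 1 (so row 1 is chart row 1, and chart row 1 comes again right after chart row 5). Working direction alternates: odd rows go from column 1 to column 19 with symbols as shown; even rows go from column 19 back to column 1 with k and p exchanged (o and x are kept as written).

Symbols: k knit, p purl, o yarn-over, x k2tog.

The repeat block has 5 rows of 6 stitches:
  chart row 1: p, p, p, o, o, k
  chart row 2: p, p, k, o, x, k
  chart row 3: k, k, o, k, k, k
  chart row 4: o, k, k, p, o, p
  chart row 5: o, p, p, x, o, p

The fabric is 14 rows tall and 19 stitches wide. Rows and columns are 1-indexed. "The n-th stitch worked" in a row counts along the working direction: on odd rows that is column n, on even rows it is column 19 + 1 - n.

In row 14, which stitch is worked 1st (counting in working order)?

Result:
o

Derivation:
Row 14: (14-1) mod 5 = 3, so use chart row 4. Even row -> WS.
Chart row 4 tiled across columns 1-19: o k k p o p o k k p o p o k k p o p o
WS row: flip the tiled sequence (start at column 19) and apply k<->p; o and x stay.
Row 14 as worked: o k o k p p o k o k p p o k o k p p o
Counting 1 along the worked row gives o.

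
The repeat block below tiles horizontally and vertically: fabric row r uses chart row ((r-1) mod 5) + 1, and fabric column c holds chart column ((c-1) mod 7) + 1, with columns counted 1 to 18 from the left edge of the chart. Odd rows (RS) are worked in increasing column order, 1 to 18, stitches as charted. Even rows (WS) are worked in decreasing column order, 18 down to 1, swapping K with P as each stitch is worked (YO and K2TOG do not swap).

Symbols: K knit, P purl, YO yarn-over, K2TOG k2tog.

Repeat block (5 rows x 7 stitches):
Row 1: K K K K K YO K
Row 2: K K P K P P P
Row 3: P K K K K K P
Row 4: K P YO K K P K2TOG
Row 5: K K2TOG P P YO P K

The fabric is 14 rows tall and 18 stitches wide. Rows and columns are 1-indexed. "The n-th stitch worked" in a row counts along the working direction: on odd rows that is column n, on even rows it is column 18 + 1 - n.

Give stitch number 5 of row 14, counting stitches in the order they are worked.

Row 14: (14-1) mod 5 = 3, so use chart row 4. Even row -> WS.
Chart row 4 tiled across columns 1-18: K P YO K K P K2TOG K P YO K K P K2TOG K P YO K
WS row: flip the tiled sequence (start at column 18) and apply K<->P; YO and K2TOG stay.
Row 14 as worked: P YO K P K2TOG K P P YO K P K2TOG K P P YO K P
The 5th stitch worked is K2TOG.

Stitch:
K2TOG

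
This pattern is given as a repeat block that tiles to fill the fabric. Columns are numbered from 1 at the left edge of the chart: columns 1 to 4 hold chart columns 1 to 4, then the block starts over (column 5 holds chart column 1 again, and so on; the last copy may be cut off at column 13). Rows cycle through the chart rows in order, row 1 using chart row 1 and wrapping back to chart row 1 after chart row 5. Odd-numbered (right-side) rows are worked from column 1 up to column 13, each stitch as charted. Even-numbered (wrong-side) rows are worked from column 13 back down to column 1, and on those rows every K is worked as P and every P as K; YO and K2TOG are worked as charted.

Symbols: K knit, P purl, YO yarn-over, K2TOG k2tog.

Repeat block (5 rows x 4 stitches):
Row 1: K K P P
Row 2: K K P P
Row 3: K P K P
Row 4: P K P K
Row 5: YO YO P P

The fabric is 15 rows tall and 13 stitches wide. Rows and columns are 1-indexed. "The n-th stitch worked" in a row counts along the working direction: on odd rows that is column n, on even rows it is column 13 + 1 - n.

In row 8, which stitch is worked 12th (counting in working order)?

For row 8: chart row = ((8-1) mod 5) + 1 = 3; this is a WS (even) row.
Chart row 3 tiled across columns 1-13: K P K P K P K P K P K P K
WS: work from column 13 back to column 1 (reverse the tiled row), swapping K<->P (YO and K2TOG unchanged).
Row 8 as worked: P K P K P K P K P K P K P
The 12th stitch worked is K.

Result:
K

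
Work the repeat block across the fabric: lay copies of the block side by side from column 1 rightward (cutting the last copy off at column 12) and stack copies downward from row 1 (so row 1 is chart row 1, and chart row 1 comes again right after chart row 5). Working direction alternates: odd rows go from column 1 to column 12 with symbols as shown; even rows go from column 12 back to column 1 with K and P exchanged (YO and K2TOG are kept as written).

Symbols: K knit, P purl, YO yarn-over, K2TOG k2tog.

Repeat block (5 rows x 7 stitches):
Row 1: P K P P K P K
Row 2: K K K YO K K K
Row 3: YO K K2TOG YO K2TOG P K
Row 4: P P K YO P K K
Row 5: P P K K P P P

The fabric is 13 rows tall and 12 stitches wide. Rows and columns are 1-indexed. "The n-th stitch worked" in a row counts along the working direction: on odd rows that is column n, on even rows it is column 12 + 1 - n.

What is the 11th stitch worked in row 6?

Stitch:
P

Derivation:
Row 6: (6-1) mod 5 = 0, so use chart row 1. Even row -> WS.
Chart row 1 tiled across columns 1-12: P K P P K P K P K P P K
Wrong side: read the tiled row from column 12 down to 1 and exchange K with P (leave YO, K2TOG).
Row 6 as worked: P K K P K P K P K K P K
The 11th stitch worked is P.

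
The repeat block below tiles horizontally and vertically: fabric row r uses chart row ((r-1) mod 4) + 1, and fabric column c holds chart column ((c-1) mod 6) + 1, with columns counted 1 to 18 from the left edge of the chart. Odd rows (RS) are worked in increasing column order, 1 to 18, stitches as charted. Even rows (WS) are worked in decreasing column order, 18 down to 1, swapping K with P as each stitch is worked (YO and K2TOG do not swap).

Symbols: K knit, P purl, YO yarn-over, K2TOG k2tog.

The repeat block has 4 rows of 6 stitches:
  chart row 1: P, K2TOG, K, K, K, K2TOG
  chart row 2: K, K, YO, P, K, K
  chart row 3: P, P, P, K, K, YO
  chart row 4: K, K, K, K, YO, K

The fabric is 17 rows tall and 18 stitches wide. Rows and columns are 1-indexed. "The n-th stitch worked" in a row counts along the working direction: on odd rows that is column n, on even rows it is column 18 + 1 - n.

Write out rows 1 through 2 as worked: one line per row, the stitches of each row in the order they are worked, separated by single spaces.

Row 1: chart row 1, RS - tile across columns 1-18 and work as-is.
Row 2: chart row 2, WS - tiled (columns 1-18): K K YO P K K K K YO P K K K K YO P K K; work from column 18 back to 1 with K<->P swapped.

== ROWS AS WORKED ==
P K2TOG K K K K2TOG P K2TOG K K K K2TOG P K2TOG K K K K2TOG
P P K YO P P P P K YO P P P P K YO P P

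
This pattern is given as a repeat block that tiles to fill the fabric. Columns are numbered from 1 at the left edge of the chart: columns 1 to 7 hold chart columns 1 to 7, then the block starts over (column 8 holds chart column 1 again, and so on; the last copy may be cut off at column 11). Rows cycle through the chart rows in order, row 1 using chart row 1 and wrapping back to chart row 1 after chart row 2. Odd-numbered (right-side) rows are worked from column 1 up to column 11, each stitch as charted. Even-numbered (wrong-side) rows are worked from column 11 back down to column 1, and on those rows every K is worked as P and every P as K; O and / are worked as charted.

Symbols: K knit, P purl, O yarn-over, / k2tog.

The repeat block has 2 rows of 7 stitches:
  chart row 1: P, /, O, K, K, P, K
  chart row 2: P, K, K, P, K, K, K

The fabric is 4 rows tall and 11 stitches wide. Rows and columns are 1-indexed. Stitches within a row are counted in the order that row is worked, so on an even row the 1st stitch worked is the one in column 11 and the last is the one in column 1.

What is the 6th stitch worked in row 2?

Row 2: (2-1) mod 2 = 1, so use chart row 2. Even row -> WS.
Chart row 2 tiled across columns 1-11: P K K P K K K P K K P
WS row: flip the tiled sequence (start at column 11) and apply K<->P; O and / stay.
Row 2 as worked: K P P K P P P K P P K
The 6th stitch worked is P.

Stitch:
P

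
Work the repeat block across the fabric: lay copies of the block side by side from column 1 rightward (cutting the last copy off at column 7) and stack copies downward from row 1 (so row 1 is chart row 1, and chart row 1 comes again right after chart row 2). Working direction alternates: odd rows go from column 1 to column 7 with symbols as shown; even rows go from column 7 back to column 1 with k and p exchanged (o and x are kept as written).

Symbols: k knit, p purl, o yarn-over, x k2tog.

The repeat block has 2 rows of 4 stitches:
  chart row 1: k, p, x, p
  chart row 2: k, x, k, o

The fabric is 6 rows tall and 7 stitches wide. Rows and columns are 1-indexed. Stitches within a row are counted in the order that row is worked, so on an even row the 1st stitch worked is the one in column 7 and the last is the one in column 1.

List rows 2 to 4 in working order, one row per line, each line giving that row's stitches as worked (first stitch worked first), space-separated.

Rows as worked:
p x p o p x p
k p x p k p x
p x p o p x p

Derivation:
Row 2: chart row 2, WS - tiled (columns 1-7): k x k o k x k; work from column 7 back to 1 with k<->p swapped.
Row 3: chart row 1, RS - tile across columns 1-7 and work as-is.
Row 4: chart row 2, WS - tiled (columns 1-7): k x k o k x k; work from column 7 back to 1 with k<->p swapped.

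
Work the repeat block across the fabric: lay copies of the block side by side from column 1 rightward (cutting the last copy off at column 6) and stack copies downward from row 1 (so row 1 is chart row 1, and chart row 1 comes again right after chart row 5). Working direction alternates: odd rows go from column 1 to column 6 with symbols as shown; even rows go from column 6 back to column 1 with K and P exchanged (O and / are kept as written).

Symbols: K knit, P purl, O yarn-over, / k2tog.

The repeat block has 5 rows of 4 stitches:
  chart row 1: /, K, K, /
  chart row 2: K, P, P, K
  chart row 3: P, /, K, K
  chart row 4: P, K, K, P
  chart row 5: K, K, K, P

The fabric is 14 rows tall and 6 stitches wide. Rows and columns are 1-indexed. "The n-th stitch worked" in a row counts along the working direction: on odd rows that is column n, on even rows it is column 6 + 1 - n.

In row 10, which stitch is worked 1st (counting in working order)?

== STITCH ==
P

Derivation:
Row 10 uses chart row ((10-1) mod 5)+1 = 5. Row 10 is even, so WS.
Chart row 5 tiled across columns 1-6: K K K P K K
WS row: flip the tiled sequence (start at column 6) and apply K<->P; O and / stay.
Row 10 as worked: P P K P P P
Counting 1 along the worked row gives P.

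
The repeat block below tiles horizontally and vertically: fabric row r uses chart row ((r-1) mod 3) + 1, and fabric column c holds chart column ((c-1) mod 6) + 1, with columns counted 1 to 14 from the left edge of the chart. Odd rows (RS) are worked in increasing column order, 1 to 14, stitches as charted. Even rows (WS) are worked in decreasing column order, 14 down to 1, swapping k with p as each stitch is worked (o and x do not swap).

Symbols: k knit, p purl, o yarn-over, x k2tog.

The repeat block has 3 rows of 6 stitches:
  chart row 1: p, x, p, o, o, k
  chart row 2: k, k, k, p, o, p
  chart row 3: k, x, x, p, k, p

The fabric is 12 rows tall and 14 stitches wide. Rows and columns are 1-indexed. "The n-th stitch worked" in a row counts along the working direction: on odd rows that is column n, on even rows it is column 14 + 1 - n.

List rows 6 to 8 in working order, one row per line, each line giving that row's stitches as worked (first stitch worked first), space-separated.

Result:
x p k p k x x p k p k x x p
p x p o o k p x p o o k p x
p p k o k p p p k o k p p p

Derivation:
Row 6: chart row 3, WS - tiled (columns 1-14): k x x p k p k x x p k p k x; work from column 14 back to 1 with k<->p swapped.
Row 7: chart row 1, RS - tile across columns 1-14 and work as-is.
Row 8: chart row 2, WS - tiled (columns 1-14): k k k p o p k k k p o p k k; work from column 14 back to 1 with k<->p swapped.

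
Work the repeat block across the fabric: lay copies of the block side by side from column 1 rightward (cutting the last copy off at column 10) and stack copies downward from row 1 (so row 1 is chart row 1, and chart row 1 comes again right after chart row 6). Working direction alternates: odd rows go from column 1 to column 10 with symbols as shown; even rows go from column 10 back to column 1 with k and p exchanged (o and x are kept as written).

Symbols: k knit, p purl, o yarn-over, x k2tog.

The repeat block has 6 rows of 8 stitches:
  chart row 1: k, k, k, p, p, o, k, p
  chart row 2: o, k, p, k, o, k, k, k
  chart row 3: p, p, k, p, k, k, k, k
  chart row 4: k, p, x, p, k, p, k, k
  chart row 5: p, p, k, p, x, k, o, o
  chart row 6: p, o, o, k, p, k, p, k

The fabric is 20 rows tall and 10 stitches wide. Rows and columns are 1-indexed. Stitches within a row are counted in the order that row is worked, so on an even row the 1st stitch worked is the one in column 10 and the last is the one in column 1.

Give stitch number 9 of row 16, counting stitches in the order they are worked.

== STITCH ==
k

Derivation:
Row 16: (16-1) mod 6 = 3, so use chart row 4. Even row -> WS.
Chart row 4 tiled across columns 1-10: k p x p k p k k k p
WS row: flip the tiled sequence (start at column 10) and apply k<->p; o and x stay.
Row 16 as worked: k p p p k p k x k p
Stitch 9 in working order -> k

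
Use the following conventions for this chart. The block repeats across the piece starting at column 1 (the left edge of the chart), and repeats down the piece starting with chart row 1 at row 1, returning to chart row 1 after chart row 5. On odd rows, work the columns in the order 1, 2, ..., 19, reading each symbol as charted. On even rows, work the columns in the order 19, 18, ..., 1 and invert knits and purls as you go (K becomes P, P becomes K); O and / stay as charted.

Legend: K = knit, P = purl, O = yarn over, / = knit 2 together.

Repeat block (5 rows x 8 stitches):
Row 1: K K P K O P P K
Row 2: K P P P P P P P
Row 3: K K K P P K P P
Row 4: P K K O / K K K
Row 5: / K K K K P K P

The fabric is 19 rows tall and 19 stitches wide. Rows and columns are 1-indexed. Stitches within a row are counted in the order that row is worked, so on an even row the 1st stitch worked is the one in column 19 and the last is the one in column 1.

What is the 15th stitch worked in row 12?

For row 12: chart row = ((12-1) mod 5) + 1 = 2; this is a WS (even) row.
Chart row 2 tiled across columns 1-19: K P P P P P P P K P P P P P P P K P P
WS row: flip the tiled sequence (start at column 19) and apply K<->P; O and / stay.
Row 12 as worked: K K P K K K K K K K P K K K K K K K P
Stitch 15 in working order -> K

== STITCH ==
K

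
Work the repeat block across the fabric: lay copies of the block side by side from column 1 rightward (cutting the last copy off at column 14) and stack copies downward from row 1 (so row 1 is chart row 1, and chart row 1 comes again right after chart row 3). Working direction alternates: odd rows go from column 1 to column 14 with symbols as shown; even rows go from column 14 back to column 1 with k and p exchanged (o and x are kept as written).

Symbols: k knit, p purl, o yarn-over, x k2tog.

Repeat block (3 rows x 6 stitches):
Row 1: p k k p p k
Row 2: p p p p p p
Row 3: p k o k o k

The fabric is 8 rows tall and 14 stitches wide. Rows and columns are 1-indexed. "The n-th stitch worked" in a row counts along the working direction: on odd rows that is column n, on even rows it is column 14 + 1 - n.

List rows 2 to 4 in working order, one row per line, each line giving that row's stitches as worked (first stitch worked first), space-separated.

Result:
k k k k k k k k k k k k k k
p k o k o k p k o k o k p k
p k p k k p p k p k k p p k

Derivation:
Row 2: chart row 2, WS - tiled (columns 1-14): p p p p p p p p p p p p p p; work from column 14 back to 1 with k<->p swapped.
Row 3: chart row 3, RS - tile across columns 1-14 and work as-is.
Row 4: chart row 1, WS - tiled (columns 1-14): p k k p p k p k k p p k p k; work from column 14 back to 1 with k<->p swapped.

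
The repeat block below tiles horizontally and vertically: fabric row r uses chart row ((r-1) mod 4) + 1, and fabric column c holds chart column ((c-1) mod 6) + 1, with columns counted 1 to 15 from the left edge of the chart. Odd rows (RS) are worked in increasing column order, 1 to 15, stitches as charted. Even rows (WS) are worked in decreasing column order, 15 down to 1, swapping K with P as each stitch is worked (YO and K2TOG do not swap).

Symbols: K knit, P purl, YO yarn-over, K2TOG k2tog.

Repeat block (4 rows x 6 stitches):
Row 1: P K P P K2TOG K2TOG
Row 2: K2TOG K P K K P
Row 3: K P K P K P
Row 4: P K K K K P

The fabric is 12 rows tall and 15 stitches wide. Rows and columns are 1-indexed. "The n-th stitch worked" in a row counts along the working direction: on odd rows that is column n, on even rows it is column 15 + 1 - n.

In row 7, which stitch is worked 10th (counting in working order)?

Stitch:
P

Derivation:
Row 7: (7-1) mod 4 = 2, so use chart row 3. Odd row -> RS.
Chart row 3 tiled across columns 1-15: K P K P K P K P K P K P K P K
Right side: take the tiled row as-is (worked left to right from column 1).
Counting 10 along the worked row gives P.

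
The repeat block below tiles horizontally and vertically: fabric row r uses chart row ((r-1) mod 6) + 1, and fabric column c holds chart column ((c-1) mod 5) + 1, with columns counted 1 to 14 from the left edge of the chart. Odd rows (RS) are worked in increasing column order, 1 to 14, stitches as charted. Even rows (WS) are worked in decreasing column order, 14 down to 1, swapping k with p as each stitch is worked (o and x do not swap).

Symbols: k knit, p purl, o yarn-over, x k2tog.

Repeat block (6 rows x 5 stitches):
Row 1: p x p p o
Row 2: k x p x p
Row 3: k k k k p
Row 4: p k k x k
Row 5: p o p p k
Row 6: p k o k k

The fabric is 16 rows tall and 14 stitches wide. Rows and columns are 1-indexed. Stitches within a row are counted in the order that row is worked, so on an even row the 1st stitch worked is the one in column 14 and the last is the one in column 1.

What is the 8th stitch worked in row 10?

== STITCH ==
p

Derivation:
For row 10: chart row = ((10-1) mod 6) + 1 = 4; this is a WS (even) row.
Chart row 4 tiled across columns 1-14: p k k x k p k k x k p k k x
WS row: flip the tiled sequence (start at column 14) and apply k<->p; o and x stay.
Row 10 as worked: x p p k p x p p k p x p p k
Counting 8 along the worked row gives p.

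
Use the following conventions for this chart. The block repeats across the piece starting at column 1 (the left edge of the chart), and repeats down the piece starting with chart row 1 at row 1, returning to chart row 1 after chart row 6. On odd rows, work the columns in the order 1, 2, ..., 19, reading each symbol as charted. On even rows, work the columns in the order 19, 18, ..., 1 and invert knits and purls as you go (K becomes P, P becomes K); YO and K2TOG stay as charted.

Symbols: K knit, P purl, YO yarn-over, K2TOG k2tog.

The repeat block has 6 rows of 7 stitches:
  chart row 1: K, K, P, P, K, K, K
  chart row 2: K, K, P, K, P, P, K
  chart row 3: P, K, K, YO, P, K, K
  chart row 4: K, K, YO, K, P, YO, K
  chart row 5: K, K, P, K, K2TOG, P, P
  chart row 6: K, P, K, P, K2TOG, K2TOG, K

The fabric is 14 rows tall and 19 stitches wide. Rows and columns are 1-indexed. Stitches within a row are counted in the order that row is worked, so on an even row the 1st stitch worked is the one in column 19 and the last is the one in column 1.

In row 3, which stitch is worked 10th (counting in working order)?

Row 3: (3-1) mod 6 = 2, so use chart row 3. Odd row -> RS.
Chart row 3 tiled across columns 1-19: P K K YO P K K P K K YO P K K P K K YO P
RS: work column 1 to column 19, symbols as charted — the tiled row is the row as worked.
Counting 10 along the worked row gives K.

Result:
K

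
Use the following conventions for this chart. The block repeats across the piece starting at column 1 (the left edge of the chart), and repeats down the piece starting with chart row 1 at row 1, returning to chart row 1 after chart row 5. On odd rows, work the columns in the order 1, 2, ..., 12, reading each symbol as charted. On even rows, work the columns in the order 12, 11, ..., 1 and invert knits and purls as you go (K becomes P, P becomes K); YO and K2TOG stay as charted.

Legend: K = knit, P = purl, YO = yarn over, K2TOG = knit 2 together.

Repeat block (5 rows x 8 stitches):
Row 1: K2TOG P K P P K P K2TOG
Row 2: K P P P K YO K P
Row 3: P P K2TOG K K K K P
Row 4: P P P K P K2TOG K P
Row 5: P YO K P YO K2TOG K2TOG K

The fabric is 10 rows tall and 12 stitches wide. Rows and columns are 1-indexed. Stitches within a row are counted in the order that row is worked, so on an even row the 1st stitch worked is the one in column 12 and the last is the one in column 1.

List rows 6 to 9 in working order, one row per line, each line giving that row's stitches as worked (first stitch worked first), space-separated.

== ROWS AS WORKED ==
K P K K2TOG K2TOG K P K K P K K2TOG
K P P P K YO K P K P P P
P K2TOG K K K P P P P K2TOG K K
P P P K P K2TOG K P P P P K

Derivation:
Row 6: chart row 1, WS - tiled (columns 1-12): K2TOG P K P P K P K2TOG K2TOG P K P; work from column 12 back to 1 with K<->P swapped.
Row 7: chart row 2, RS - tile across columns 1-12 and work as-is.
Row 8: chart row 3, WS - tiled (columns 1-12): P P K2TOG K K K K P P P K2TOG K; work from column 12 back to 1 with K<->P swapped.
Row 9: chart row 4, RS - tile across columns 1-12 and work as-is.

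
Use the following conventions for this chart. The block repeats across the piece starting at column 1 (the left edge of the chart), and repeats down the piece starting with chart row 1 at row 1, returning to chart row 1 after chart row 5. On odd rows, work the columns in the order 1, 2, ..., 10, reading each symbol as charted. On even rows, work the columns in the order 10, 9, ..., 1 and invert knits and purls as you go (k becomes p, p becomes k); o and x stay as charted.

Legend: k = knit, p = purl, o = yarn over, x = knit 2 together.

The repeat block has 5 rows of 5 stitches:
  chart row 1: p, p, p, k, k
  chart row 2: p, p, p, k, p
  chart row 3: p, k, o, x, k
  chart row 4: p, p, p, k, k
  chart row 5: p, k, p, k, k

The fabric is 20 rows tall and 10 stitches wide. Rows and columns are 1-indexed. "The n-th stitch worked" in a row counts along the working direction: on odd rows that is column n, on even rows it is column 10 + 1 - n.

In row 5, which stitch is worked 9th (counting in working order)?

== STITCH ==
k

Derivation:
Row 5 uses chart row ((5-1) mod 5)+1 = 5. Row 5 is odd, so RS.
Chart row 5 tiled across columns 1-10: p k p k k p k p k k
RS: work column 1 to column 10, symbols as charted — the tiled row is the row as worked.
The 9th stitch worked is k.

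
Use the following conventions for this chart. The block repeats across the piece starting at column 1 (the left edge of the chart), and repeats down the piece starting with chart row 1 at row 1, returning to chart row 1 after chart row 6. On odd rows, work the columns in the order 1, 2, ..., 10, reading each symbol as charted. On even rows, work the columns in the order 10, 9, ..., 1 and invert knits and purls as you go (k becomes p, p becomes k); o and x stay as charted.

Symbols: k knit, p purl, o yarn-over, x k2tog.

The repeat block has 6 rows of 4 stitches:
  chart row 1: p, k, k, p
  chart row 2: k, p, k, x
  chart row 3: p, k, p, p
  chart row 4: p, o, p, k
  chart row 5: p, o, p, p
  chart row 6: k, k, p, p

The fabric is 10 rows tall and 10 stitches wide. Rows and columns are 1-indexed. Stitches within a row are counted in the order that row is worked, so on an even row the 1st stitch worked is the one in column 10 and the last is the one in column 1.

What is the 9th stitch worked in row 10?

Row 10 uses chart row ((10-1) mod 6)+1 = 4. Row 10 is even, so WS.
Chart row 4 tiled across columns 1-10: p o p k p o p k p o
WS: work from column 10 back to column 1 (reverse the tiled row), swapping k<->p (o and x unchanged).
Row 10 as worked: o k p k o k p k o k
The 9th stitch worked is o.

Stitch:
o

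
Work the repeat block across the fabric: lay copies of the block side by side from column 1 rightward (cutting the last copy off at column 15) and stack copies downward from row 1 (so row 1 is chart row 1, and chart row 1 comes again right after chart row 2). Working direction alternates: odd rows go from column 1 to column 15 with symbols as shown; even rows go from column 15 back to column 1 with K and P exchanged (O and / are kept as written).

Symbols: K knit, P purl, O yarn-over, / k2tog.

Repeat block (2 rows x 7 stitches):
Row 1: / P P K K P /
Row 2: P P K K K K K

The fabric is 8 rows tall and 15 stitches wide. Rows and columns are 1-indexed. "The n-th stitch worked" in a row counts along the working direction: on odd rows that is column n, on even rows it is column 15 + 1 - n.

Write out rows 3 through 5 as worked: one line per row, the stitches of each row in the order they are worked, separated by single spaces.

Row 3: chart row 1, RS - tile across columns 1-15 and work as-is.
Row 4: chart row 2, WS - tiled (columns 1-15): P P K K K K K P P K K K K K P; work from column 15 back to 1 with K<->P swapped.
Row 5: chart row 1, RS - tile across columns 1-15 and work as-is.

== ROWS AS WORKED ==
/ P P K K P / / P P K K P / /
K P P P P P K K P P P P P K K
/ P P K K P / / P P K K P / /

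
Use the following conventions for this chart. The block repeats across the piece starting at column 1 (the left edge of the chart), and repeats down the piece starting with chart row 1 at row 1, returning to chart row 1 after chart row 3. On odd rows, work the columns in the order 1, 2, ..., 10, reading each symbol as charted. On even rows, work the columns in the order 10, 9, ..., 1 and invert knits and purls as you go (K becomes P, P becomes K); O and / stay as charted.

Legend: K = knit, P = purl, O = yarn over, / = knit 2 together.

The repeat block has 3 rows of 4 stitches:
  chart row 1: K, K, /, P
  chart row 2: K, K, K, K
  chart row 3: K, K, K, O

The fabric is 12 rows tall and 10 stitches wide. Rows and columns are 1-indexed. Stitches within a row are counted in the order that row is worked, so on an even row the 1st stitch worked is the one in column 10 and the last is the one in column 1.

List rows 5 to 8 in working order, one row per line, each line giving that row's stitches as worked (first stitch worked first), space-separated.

Row 5: chart row 2, RS - tile across columns 1-10 and work as-is.
Row 6: chart row 3, WS - tiled (columns 1-10): K K K O K K K O K K; work from column 10 back to 1 with K<->P swapped.
Row 7: chart row 1, RS - tile across columns 1-10 and work as-is.
Row 8: chart row 2, WS - tiled (columns 1-10): K K K K K K K K K K; work from column 10 back to 1 with K<->P swapped.

Rows as worked:
K K K K K K K K K K
P P O P P P O P P P
K K / P K K / P K K
P P P P P P P P P P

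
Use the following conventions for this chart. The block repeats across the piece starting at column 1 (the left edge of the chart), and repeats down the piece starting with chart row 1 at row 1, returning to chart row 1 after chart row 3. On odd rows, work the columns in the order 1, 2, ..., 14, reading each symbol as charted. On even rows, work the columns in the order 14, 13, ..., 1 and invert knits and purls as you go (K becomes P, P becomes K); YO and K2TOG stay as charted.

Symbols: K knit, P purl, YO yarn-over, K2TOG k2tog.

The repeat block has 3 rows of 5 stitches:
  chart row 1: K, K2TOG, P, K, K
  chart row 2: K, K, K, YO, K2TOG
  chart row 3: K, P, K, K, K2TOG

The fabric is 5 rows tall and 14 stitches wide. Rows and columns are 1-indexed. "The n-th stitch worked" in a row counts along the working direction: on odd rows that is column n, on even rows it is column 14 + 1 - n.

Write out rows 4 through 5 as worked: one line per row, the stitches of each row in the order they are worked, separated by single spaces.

Result:
P K K2TOG P P P K K2TOG P P P K K2TOG P
K K K YO K2TOG K K K YO K2TOG K K K YO

Derivation:
Row 4: chart row 1, WS - tiled (columns 1-14): K K2TOG P K K K K2TOG P K K K K2TOG P K; work from column 14 back to 1 with K<->P swapped.
Row 5: chart row 2, RS - tile across columns 1-14 and work as-is.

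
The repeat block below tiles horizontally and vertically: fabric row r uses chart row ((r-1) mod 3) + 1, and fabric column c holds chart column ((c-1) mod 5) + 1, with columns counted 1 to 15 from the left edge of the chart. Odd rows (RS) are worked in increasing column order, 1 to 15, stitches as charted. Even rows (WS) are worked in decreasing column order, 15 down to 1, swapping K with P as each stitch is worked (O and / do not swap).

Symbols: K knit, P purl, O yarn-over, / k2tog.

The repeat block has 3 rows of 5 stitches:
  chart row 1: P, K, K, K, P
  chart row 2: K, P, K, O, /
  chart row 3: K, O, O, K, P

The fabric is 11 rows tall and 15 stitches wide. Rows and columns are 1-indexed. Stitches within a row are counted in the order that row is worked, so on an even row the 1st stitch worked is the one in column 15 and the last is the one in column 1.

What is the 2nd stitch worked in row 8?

Row 8 uses chart row ((8-1) mod 3)+1 = 2. Row 8 is even, so WS.
Chart row 2 tiled across columns 1-15: K P K O / K P K O / K P K O /
Wrong side: read the tiled row from column 15 down to 1 and exchange K with P (leave O, /).
Row 8 as worked: / O P K P / O P K P / O P K P
Stitch 2 in working order -> O

Result:
O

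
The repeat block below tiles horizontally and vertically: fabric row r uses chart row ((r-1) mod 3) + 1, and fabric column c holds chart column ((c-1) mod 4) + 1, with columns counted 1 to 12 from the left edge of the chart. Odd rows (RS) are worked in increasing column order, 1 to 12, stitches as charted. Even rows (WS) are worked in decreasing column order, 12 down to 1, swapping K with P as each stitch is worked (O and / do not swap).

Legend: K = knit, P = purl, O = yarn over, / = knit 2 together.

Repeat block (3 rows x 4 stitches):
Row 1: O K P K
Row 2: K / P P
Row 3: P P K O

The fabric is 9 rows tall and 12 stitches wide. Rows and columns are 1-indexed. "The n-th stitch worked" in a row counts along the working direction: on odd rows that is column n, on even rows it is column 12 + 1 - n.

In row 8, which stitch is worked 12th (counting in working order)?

Row 8: (8-1) mod 3 = 1, so use chart row 2. Even row -> WS.
Chart row 2 tiled across columns 1-12: K / P P K / P P K / P P
WS row: flip the tiled sequence (start at column 12) and apply K<->P; O and / stay.
Row 8 as worked: K K / P K K / P K K / P
Counting 12 along the worked row gives P.

Result:
P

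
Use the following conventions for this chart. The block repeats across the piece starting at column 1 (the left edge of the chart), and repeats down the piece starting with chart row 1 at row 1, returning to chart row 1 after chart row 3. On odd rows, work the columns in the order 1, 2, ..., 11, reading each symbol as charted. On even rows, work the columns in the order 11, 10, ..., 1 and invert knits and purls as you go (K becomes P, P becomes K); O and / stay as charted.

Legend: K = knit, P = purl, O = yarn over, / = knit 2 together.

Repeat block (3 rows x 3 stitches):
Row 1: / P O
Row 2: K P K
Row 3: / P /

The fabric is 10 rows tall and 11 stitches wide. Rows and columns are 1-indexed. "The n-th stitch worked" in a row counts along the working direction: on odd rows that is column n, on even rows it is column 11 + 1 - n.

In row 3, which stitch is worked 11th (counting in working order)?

Stitch:
P

Derivation:
Row 3 uses chart row ((3-1) mod 3)+1 = 3. Row 3 is odd, so RS.
Chart row 3 tiled across columns 1-11: / P / / P / / P / / P
RS row: no reversal, no swap; stitch n worked = column n.
Counting 11 along the worked row gives P.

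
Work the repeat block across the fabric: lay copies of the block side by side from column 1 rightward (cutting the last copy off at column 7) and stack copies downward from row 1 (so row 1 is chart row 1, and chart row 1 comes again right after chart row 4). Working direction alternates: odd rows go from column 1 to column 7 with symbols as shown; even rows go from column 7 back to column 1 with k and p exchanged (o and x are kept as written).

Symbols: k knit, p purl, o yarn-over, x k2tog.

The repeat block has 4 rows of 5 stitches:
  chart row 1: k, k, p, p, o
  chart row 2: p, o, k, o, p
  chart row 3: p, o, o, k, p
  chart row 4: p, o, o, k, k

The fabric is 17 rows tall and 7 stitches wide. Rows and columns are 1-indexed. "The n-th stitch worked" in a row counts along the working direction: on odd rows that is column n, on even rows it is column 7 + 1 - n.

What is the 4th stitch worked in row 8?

Row 8 uses chart row ((8-1) mod 4)+1 = 4. Row 8 is even, so WS.
Chart row 4 tiled across columns 1-7: p o o k k p o
WS: work from column 7 back to column 1 (reverse the tiled row), swapping k<->p (o and x unchanged).
Row 8 as worked: o k p p o o k
Stitch 4 in working order -> p

Stitch:
p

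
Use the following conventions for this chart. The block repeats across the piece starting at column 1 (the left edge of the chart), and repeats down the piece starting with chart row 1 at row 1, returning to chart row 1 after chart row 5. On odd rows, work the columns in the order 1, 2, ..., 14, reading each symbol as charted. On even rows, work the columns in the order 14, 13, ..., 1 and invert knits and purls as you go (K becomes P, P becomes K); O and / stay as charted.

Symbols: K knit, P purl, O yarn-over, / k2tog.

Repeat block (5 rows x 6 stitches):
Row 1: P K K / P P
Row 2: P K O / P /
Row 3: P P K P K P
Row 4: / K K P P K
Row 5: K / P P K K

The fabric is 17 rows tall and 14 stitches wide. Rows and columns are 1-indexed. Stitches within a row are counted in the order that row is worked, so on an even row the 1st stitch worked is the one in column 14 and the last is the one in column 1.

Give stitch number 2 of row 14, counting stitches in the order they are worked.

Row 14 uses chart row ((14-1) mod 5)+1 = 4. Row 14 is even, so WS.
Chart row 4 tiled across columns 1-14: / K K P P K / K K P P K / K
WS: work from column 14 back to column 1 (reverse the tiled row), swapping K<->P (O and / unchanged).
Row 14 as worked: P / P K K P P / P K K P P /
The 2nd stitch worked is /.

Result:
/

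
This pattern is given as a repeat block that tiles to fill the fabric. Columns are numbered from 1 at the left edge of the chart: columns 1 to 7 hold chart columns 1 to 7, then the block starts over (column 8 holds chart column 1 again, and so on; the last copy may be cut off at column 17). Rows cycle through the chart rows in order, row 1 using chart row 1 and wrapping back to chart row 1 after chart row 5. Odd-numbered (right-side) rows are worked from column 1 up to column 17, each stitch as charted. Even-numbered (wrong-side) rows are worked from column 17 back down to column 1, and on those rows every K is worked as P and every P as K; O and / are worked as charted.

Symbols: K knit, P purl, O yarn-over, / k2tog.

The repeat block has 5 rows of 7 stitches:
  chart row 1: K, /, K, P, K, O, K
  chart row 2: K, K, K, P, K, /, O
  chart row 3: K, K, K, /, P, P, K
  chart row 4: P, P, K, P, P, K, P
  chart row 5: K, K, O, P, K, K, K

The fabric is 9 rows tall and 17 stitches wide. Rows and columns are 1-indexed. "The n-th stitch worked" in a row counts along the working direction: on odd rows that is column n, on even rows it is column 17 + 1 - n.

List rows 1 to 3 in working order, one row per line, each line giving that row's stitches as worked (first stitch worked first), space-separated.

Row 1: chart row 1, RS - tile across columns 1-17 and work as-is.
Row 2: chart row 2, WS - tiled (columns 1-17): K K K P K / O K K K P K / O K K K; work from column 17 back to 1 with K<->P swapped.
Row 3: chart row 3, RS - tile across columns 1-17 and work as-is.

== ROWS AS WORKED ==
K / K P K O K K / K P K O K K / K
P P P O / P K P P P O / P K P P P
K K K / P P K K K K / P P K K K K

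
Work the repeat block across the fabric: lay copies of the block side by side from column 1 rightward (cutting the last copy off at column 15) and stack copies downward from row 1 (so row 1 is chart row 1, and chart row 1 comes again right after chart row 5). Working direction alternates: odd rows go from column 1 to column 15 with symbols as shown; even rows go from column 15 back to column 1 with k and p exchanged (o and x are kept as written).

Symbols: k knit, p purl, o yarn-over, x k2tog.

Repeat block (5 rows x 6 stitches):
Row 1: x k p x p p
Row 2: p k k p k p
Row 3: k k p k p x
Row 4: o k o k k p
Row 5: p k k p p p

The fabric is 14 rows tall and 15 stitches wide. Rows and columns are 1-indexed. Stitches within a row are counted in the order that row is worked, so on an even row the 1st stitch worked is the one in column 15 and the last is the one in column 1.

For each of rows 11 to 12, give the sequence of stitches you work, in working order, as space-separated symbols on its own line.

Rows as worked:
x k p x p p x k p x p p x k p
p p k k p k p p k k p k p p k

Derivation:
Row 11: chart row 1, RS - tile across columns 1-15 and work as-is.
Row 12: chart row 2, WS - tiled (columns 1-15): p k k p k p p k k p k p p k k; work from column 15 back to 1 with k<->p swapped.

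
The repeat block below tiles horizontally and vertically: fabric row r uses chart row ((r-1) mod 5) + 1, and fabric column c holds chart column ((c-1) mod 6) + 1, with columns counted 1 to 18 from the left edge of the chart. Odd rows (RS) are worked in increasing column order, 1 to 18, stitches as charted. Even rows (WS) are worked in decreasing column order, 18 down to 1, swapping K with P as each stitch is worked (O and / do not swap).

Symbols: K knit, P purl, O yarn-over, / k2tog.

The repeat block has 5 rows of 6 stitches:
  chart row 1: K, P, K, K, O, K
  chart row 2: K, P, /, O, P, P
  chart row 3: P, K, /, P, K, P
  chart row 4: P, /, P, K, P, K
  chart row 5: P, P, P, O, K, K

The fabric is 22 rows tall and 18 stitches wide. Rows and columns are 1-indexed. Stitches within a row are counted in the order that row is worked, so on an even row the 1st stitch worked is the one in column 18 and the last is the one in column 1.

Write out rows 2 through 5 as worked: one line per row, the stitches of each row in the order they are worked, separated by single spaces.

Row 2: chart row 2, WS - tiled (columns 1-18): K P / O P P K P / O P P K P / O P P; work from column 18 back to 1 with K<->P swapped.
Row 3: chart row 3, RS - tile across columns 1-18 and work as-is.
Row 4: chart row 4, WS - tiled (columns 1-18): P / P K P K P / P K P K P / P K P K; work from column 18 back to 1 with K<->P swapped.
Row 5: chart row 5, RS - tile across columns 1-18 and work as-is.

Result:
K K O / K P K K O / K P K K O / K P
P K / P K P P K / P K P P K / P K P
P K P K / K P K P K / K P K P K / K
P P P O K K P P P O K K P P P O K K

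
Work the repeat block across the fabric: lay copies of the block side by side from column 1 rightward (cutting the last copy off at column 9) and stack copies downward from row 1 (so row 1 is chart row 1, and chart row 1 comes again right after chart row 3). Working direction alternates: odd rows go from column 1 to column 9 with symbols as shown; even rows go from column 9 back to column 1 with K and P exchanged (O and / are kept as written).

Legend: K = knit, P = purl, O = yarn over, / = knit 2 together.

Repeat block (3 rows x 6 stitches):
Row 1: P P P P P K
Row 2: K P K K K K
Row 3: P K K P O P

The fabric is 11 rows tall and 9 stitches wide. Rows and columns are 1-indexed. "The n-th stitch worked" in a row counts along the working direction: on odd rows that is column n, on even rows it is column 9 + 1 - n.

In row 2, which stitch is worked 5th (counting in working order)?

Row 2 uses chart row ((2-1) mod 3)+1 = 2. Row 2 is even, so WS.
Chart row 2 tiled across columns 1-9: K P K K K K K P K
WS row: flip the tiled sequence (start at column 9) and apply K<->P; O and / stay.
Row 2 as worked: P K P P P P P K P
Stitch 5 in working order -> P

Stitch:
P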